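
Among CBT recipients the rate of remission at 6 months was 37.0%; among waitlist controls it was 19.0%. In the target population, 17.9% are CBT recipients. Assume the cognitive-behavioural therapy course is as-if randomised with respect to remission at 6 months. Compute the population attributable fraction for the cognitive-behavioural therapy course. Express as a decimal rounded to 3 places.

p₁ = 0.37, p₀ = 0.19.
Overall risk P(Y=1) = π·p₁ + (1−π)·p₀ = 0.179×0.37 + 0.821×0.19 = 0.22222.
Under exogeneity, PAF = [P(Y=1) − p₀] / P(Y=1).
PAF = (0.22222 − 0.19) / 0.22222 ≈ 0.1450

PAF ≈ 0.145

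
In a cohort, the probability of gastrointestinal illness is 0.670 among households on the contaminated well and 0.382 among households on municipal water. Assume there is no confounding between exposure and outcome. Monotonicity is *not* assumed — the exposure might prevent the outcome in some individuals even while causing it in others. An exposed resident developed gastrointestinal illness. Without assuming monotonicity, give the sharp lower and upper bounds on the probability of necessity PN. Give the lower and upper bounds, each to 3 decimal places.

Let p₁ = 0.67, p₀ = 0.382.
Under exogeneity alone the bounds on PN are max{0,(p₁−p₀)/p₁} ≤ PN ≤ min{1,(1−p₀)/p₁}.
  lower = (p₁ − p₀)/p₁ = 0.288 / 0.67 ≈ 0.4299
  upper = min{1, (1 − p₀)/p₁} = 0.618 / 0.67 ≈ 0.9224

0.430 ≤ PN ≤ 0.922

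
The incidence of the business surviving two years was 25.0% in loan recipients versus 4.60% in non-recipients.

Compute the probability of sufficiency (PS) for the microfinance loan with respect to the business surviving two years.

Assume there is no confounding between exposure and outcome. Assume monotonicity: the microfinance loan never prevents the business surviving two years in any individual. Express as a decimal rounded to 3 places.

p₁ = 0.25, p₀ = 0.046.
Under exogeneity and monotonicity, PS = (p₁ − p₀) / (1 − p₀).
PS = (0.25 − 0.046) / (1 − 0.046) = 0.204 / 0.954 ≈ 0.2138

PS ≈ 0.214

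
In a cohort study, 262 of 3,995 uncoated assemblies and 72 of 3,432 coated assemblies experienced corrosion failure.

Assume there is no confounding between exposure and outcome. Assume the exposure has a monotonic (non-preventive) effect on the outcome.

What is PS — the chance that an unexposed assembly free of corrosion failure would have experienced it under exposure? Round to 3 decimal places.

p₁ = P(outcome | exposed) = 262/3995 = 0.065582
p₀ = P(outcome | unexposed) = 72/3432 = 0.020979
Under exogeneity and monotonicity, PS = (p₁ − p₀) / (1 − p₀).
PS = (0.065582 − 0.020979) / (1 − 0.020979) = 0.044603 / 0.97902 ≈ 0.0456

PS ≈ 0.046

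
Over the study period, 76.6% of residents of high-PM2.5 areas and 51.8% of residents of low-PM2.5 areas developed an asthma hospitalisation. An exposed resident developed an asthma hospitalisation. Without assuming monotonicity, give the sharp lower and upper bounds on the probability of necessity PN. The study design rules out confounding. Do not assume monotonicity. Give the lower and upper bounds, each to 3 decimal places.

0.324 ≤ PN ≤ 0.629

p₁ = 0.766, p₀ = 0.518.
Under exogeneity alone the bounds on PN are max{0,(p₁−p₀)/p₁} ≤ PN ≤ min{1,(1−p₀)/p₁}.
  lower = (p₁ − p₀)/p₁ = 0.248 / 0.766 ≈ 0.3238
  upper = min{1, (1 − p₀)/p₁} = 0.482 / 0.766 ≈ 0.6292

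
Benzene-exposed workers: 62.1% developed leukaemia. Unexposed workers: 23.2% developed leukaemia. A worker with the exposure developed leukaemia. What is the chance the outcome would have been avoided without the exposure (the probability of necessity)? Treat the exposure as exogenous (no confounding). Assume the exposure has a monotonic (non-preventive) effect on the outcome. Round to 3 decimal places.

PN ≈ 0.626

p₁ = 0.621, p₀ = 0.232.
Under exogeneity and monotonicity, PN = (p₁ − p₀) / p₁.
PN = (0.621 − 0.232) / 0.621 = 0.389 / 0.621 ≈ 0.6264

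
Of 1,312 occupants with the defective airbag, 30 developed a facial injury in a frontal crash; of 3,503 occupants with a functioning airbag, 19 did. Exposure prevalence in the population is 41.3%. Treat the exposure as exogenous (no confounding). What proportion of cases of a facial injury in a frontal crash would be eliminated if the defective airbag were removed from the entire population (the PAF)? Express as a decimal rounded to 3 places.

p₁ = P(outcome | exposed) = 30/1312 = 0.022866
p₀ = P(outcome | unexposed) = 19/3503 = 0.0054239
Overall risk P(Y=1) = π·p₁ + (1−π)·p₀ = 0.413×0.022866 + 0.587×0.0054239 = 0.012627.
Under exogeneity, PAF = [P(Y=1) − p₀] / P(Y=1).
PAF = (0.012627 − 0.0054239) / 0.012627 ≈ 0.5705

PAF ≈ 0.570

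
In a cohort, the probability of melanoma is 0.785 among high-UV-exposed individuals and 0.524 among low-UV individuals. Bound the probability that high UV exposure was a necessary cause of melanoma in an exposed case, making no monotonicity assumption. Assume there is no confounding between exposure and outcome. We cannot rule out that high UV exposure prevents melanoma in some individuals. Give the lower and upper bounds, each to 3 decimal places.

0.332 ≤ PN ≤ 0.606

Let p₁ = 0.785, p₀ = 0.524.
Under exogeneity alone the bounds on PN are max{0,(p₁−p₀)/p₁} ≤ PN ≤ min{1,(1−p₀)/p₁}.
  lower = (p₁ − p₀)/p₁ = 0.261 / 0.785 ≈ 0.3325
  upper = min{1, (1 − p₀)/p₁} = 0.476 / 0.785 ≈ 0.6064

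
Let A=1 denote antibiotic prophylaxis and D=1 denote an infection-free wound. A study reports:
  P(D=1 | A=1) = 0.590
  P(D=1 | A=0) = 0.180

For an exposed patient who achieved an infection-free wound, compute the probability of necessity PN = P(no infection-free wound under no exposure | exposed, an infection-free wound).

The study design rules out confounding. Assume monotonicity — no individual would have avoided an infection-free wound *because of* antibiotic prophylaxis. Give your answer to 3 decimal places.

Let p₁ = 0.59, p₀ = 0.18.
Under exogeneity and monotonicity, PN = (p₁ − p₀) / p₁.
PN = (0.59 − 0.18) / 0.59 = 0.41 / 0.59 ≈ 0.6949

PN ≈ 0.695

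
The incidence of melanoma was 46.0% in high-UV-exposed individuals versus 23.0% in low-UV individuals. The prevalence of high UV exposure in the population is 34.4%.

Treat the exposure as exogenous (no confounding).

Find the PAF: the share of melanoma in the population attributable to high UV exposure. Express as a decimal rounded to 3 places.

p₁ = 0.46, p₀ = 0.23.
Overall risk P(Y=1) = π·p₁ + (1−π)·p₀ = 0.344×0.46 + 0.656×0.23 = 0.30912.
Under exogeneity, PAF = [P(Y=1) − p₀] / P(Y=1).
PAF = (0.30912 − 0.23) / 0.30912 ≈ 0.2560

PAF ≈ 0.256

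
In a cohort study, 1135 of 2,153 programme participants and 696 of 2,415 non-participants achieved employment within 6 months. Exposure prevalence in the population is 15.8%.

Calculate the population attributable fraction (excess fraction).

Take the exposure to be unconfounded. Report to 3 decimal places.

p₁ = P(outcome | exposed) = 1135/2153 = 0.52717
p₀ = P(outcome | unexposed) = 696/2415 = 0.2882
Overall risk P(Y=1) = π·p₁ + (1−π)·p₀ = 0.158×0.52717 + 0.842×0.2882 = 0.32596.
Under exogeneity, PAF = [P(Y=1) − p₀] / P(Y=1).
PAF = (0.32596 − 0.2882) / 0.32596 ≈ 0.1158

PAF ≈ 0.116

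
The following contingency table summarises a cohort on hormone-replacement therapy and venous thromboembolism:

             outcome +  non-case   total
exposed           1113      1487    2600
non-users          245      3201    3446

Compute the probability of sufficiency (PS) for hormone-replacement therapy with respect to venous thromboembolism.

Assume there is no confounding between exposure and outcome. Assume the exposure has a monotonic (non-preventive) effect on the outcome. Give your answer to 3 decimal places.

PS ≈ 0.384

p₁ = P(outcome | exposed) = 1113/2600 = 0.42808
p₀ = P(outcome | unexposed) = 245/3446 = 0.071097
Under exogeneity and monotonicity, PS = (p₁ − p₀)/(1 − p₀).
PS = (0.42808 − 0.071097) / 0.9289 ≈ 0.3843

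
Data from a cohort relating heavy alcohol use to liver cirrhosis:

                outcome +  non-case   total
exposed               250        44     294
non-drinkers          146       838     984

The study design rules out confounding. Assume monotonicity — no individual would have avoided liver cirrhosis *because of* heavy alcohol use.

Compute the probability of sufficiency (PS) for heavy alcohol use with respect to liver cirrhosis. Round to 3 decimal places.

PS ≈ 0.824

p₁ = P(outcome | exposed) = 250/294 = 0.85034
p₀ = P(outcome | unexposed) = 146/984 = 0.14837
Under exogeneity and monotonicity, PS = (p₁ − p₀) / (1 − p₀).
PS = (0.85034 − 0.14837) / (1 − 0.14837) = 0.70197 / 0.85163 ≈ 0.8243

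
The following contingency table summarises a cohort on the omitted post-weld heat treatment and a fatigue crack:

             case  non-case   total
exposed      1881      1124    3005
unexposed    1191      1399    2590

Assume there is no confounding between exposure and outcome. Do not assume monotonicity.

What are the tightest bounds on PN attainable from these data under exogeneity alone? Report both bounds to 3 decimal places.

p₁ = P(outcome | exposed) = 1881/3005 = 0.62596
p₀ = P(outcome | unexposed) = 1191/2590 = 0.45985
Under exogeneity alone the bounds on PN are max{0,(p₁−p₀)/p₁} ≤ PN ≤ min{1,(1−p₀)/p₁}.
  lower = (p₁ − p₀)/p₁ = 0.16611 / 0.62596 ≈ 0.2654
  upper = min{1, (1 − p₀)/p₁} = 0.54015 / 0.62596 ≈ 0.8629

0.265 ≤ PN ≤ 0.863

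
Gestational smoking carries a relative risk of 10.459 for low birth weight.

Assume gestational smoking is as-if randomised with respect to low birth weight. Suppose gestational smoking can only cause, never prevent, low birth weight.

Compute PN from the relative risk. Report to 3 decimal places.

Under exogeneity and monotonicity, PN = (RR − 1) / RR = 1 − 1/RR.
PN = (10.459 − 1) / 10.459 = 9.459 / 10.459 ≈ 0.9044

PN ≈ 0.904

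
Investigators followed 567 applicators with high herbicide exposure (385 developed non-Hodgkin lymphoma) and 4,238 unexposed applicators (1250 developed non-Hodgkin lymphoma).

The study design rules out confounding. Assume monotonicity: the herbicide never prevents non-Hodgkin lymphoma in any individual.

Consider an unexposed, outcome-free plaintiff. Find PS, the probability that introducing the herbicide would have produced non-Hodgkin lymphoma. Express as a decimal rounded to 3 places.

PS ≈ 0.545

p₁ = P(outcome | exposed) = 385/567 = 0.67901
p₀ = P(outcome | unexposed) = 1250/4238 = 0.29495
Under exogeneity and monotonicity, PS = (p₁ − p₀) / (1 − p₀).
PS = (0.67901 − 0.29495) / (1 − 0.29495) = 0.38406 / 0.70505 ≈ 0.5447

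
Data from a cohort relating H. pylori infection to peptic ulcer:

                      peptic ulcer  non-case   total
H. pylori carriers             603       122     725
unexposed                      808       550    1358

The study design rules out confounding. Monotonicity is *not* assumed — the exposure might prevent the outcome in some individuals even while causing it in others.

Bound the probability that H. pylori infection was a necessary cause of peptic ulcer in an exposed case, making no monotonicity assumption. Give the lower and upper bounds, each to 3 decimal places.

0.285 ≤ PN ≤ 0.487

p₁ = P(outcome | exposed) = 603/725 = 0.83172
p₀ = P(outcome | unexposed) = 808/1358 = 0.59499
Under exogeneity alone the bounds on PN are max{0,(p₁−p₀)/p₁} ≤ PN ≤ min{1,(1−p₀)/p₁}.
  lower = (p₁ − p₀)/p₁ = 0.23673 / 0.83172 ≈ 0.2846
  upper = min{1, (1 − p₀)/p₁} = 0.40501 / 0.83172 ≈ 0.4869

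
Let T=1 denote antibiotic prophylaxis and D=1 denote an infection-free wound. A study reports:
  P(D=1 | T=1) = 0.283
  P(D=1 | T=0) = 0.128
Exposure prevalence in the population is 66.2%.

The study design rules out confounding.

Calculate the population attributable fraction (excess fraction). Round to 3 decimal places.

PAF ≈ 0.445

Let p₁ = 0.283, p₀ = 0.128.
Overall risk P(Y=1) = π·p₁ + (1−π)·p₀ = 0.662×0.283 + 0.338×0.128 = 0.23061.
Under exogeneity, PAF = [P(Y=1) − p₀] / P(Y=1).
PAF = (0.23061 − 0.128) / 0.23061 ≈ 0.4450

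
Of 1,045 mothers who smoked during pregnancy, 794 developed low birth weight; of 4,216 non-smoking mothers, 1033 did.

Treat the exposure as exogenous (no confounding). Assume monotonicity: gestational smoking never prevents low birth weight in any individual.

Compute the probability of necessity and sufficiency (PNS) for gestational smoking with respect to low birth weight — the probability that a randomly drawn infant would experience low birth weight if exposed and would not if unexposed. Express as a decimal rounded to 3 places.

PNS ≈ 0.515

p₁ = P(outcome | exposed) = 794/1045 = 0.75981
p₀ = P(outcome | unexposed) = 1033/4216 = 0.24502
Under exogeneity and monotonicity, PNS = p₁ − p₀.
PNS = 0.75981 − 0.24502 = 0.51479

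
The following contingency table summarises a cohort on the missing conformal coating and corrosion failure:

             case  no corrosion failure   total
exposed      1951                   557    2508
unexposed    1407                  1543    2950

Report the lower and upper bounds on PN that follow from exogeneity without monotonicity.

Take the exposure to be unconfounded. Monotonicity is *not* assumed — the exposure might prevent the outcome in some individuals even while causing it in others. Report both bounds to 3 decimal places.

0.387 ≤ PN ≤ 0.672

p₁ = P(outcome | exposed) = 1951/2508 = 0.77791
p₀ = P(outcome | unexposed) = 1407/2950 = 0.47695
Under exogeneity alone the bounds on PN are max{0,(p₁−p₀)/p₁} ≤ PN ≤ min{1,(1−p₀)/p₁}.
  lower = (p₁ − p₀)/p₁ = 0.30096 / 0.77791 ≈ 0.3869
  upper = min{1, (1 − p₀)/p₁} = 0.52305 / 0.77791 ≈ 0.6724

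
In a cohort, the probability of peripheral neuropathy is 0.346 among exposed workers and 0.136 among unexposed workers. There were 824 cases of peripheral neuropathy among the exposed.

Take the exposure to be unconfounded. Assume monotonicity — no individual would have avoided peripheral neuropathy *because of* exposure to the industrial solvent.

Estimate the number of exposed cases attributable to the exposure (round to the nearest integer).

about 500 cases

Let p₁ = 0.346, p₀ = 0.136.
PN = (p₁ − p₀)/p₁ = (0.346 − 0.136) / 0.346 ≈ 0.60694.
Attributable cases ≈ PN × (exposed cases) = 0.60694 × 824 ≈ 500.12.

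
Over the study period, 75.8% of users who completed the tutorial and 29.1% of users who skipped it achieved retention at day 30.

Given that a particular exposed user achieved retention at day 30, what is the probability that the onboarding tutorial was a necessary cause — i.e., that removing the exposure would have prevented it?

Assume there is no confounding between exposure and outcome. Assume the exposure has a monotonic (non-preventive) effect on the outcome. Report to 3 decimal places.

PN ≈ 0.616

p₁ = 0.758, p₀ = 0.291.
Under exogeneity and monotonicity, PN = (p₁ − p₀) / p₁.
PN = (0.758 − 0.291) / 0.758 = 0.467 / 0.758 ≈ 0.6161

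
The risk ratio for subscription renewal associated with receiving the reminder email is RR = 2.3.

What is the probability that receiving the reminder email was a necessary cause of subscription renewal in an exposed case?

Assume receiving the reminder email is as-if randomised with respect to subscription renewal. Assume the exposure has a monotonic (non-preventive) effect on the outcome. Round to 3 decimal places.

Under exogeneity and monotonicity, PN = (RR − 1) / RR = 1 − 1/RR.
PN = (2.3 − 1) / 2.3 = 1.3 / 2.3 ≈ 0.5652

PN ≈ 0.565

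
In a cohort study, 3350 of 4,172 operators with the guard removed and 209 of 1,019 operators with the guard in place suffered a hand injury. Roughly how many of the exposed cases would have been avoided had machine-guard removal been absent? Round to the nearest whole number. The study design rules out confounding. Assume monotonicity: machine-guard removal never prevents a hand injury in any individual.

about 2494 cases

p₁ = P(outcome | exposed) = 3350/4172 = 0.80297
p₀ = P(outcome | unexposed) = 209/1019 = 0.2051
PN = (p₁ − p₀)/p₁ = (0.80297 − 0.2051) / 0.80297 ≈ 0.74457.
Attributable cases ≈ PN × (exposed cases) = 0.74457 × 3350 ≈ 2494.31.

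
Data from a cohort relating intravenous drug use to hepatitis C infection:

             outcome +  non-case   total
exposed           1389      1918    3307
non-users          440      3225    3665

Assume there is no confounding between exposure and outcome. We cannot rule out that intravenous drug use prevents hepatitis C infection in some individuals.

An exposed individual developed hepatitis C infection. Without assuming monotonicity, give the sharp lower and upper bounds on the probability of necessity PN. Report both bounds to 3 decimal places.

0.714 ≤ PN ≤ 1.000

p₁ = P(outcome | exposed) = 1389/3307 = 0.42002
p₀ = P(outcome | unexposed) = 440/3665 = 0.12005
Under exogeneity alone the bounds on PN are max{0,(p₁−p₀)/p₁} ≤ PN ≤ min{1,(1−p₀)/p₁}.
  lower = (p₁ − p₀)/p₁ = 0.29996 / 0.42002 ≈ 0.7142
  upper = min{1, (1 − p₀)/p₁} = 0.87995 / 0.42002 ≈ 2.0950 → capped at 1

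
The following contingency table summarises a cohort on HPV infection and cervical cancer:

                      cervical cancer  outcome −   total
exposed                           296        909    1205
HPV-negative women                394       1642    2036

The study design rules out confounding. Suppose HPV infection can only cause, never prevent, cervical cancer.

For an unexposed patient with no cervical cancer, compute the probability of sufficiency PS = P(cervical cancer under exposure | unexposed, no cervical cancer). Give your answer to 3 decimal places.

p₁ = P(outcome | exposed) = 296/1205 = 0.24564
p₀ = P(outcome | unexposed) = 394/2036 = 0.19352
Under exogeneity and monotonicity, PS = (p₁ − p₀) / (1 − p₀).
PS = (0.24564 − 0.19352) / (1 − 0.19352) = 0.052126 / 0.80648 ≈ 0.0646

PS ≈ 0.065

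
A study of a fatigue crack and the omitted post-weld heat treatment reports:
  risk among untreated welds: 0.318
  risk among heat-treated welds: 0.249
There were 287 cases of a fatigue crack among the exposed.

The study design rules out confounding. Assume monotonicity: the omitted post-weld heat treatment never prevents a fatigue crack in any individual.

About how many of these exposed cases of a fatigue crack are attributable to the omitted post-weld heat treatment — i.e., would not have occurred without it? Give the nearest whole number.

about 62 cases

Let p₁ = 0.318, p₀ = 0.249.
PN = (p₁ − p₀)/p₁ = (0.318 − 0.249) / 0.318 ≈ 0.21698.
Attributable cases ≈ PN × (exposed cases) = 0.21698 × 287 ≈ 62.27.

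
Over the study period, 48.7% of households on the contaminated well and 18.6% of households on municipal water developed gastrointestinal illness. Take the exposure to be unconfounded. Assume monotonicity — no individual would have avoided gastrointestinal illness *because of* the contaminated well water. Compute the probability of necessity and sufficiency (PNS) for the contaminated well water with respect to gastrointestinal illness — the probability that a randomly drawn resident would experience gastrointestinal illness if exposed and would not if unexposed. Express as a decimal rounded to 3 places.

PNS ≈ 0.301

p₁ = 0.487, p₀ = 0.186.
Under exogeneity and monotonicity, PNS = p₁ − p₀.
PNS = 0.487 − 0.186 = 0.301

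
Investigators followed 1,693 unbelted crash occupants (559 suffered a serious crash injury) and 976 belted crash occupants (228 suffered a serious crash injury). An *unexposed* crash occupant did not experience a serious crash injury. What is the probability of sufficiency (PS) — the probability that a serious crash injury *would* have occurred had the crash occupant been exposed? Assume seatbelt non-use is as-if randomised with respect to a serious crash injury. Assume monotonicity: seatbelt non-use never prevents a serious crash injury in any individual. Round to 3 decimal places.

p₁ = P(outcome | exposed) = 559/1693 = 0.33018
p₀ = P(outcome | unexposed) = 228/976 = 0.23361
Under exogeneity and monotonicity, PS = (p₁ − p₀) / (1 − p₀).
PS = (0.33018 − 0.23361) / (1 − 0.23361) = 0.096577 / 0.76639 ≈ 0.1260

PS ≈ 0.126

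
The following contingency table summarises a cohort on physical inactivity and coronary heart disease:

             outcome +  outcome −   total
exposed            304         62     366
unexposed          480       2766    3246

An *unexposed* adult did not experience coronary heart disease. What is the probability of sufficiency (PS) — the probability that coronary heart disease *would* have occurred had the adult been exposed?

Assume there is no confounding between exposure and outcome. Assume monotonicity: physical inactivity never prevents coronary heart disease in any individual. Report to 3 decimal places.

p₁ = P(outcome | exposed) = 304/366 = 0.8306
p₀ = P(outcome | unexposed) = 480/3246 = 0.14787
Under exogeneity and monotonicity, PS = (p₁ − p₀) / (1 − p₀).
PS = (0.8306 − 0.14787) / (1 − 0.14787) = 0.68273 / 0.85213 ≈ 0.8012

PS ≈ 0.801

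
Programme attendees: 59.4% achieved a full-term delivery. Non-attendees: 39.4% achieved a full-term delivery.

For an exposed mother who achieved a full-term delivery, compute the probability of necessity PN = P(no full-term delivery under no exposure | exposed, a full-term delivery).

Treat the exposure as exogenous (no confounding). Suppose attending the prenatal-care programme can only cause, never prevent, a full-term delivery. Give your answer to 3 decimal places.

p₁ = 0.594, p₀ = 0.394.
Under exogeneity and monotonicity, PN = (p₁ − p₀) / p₁.
PN = (0.594 − 0.394) / 0.594 = 0.2 / 0.594 ≈ 0.3367

PN ≈ 0.337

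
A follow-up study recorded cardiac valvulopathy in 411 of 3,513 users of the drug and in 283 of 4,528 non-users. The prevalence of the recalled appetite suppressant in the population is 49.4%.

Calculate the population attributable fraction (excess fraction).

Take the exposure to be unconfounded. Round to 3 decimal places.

p₁ = P(outcome | exposed) = 411/3513 = 0.11699
p₀ = P(outcome | unexposed) = 283/4528 = 0.0625
Overall risk P(Y=1) = π·p₁ + (1−π)·p₀ = 0.494×0.11699 + 0.506×0.0625 = 0.08942.
Under exogeneity, PAF = [P(Y=1) − p₀] / P(Y=1).
PAF = (0.08942 − 0.0625) / 0.08942 ≈ 0.3011

PAF ≈ 0.301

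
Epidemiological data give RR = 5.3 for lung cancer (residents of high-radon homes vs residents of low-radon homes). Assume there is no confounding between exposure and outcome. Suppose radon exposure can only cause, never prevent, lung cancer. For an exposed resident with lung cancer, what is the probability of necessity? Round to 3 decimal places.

PN ≈ 0.811

Under exogeneity and monotonicity, PN = (RR − 1) / RR = 1 − 1/RR.
PN = (5.3 − 1) / 5.3 = 4.3 / 5.3 ≈ 0.8113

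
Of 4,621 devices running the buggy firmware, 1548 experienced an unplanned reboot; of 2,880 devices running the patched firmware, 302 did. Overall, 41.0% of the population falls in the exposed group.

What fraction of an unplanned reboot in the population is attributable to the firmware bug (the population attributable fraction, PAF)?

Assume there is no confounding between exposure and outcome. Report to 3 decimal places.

p₁ = P(outcome | exposed) = 1548/4621 = 0.33499
p₀ = P(outcome | unexposed) = 302/2880 = 0.10486
Overall risk P(Y=1) = π·p₁ + (1−π)·p₀ = 0.41×0.33499 + 0.59×0.10486 = 0.19921.
Under exogeneity, PAF = [P(Y=1) − p₀] / P(Y=1).
PAF = (0.19921 − 0.10486) / 0.19921 ≈ 0.4736

PAF ≈ 0.474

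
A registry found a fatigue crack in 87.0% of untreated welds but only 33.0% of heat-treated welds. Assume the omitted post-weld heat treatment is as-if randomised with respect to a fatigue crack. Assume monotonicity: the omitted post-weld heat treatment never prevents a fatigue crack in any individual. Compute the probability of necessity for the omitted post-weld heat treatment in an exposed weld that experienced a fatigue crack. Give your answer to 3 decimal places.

p₁ = 0.87, p₀ = 0.33.
Under exogeneity and monotonicity, PN = (p₁ − p₀) / p₁.
PN = (0.87 − 0.33) / 0.87 = 0.54 / 0.87 ≈ 0.6207

PN ≈ 0.621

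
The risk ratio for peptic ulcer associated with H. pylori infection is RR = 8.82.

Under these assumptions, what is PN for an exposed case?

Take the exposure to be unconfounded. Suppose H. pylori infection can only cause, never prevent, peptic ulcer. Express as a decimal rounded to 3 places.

Under exogeneity and monotonicity, PN = (RR − 1) / RR = 1 − 1/RR.
PN = (8.82 − 1) / 8.82 = 7.82 / 8.82 ≈ 0.8866

PN ≈ 0.887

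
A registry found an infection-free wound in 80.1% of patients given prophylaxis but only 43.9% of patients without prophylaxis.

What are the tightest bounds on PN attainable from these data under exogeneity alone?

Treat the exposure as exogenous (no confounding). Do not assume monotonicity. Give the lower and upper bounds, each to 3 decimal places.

p₁ = 0.801, p₀ = 0.439.
Under exogeneity alone the bounds on PN are max{0,(p₁−p₀)/p₁} ≤ PN ≤ min{1,(1−p₀)/p₁}.
  lower = (p₁ − p₀)/p₁ = 0.362 / 0.801 ≈ 0.4519
  upper = min{1, (1 − p₀)/p₁} = 0.561 / 0.801 ≈ 0.7004

0.452 ≤ PN ≤ 0.700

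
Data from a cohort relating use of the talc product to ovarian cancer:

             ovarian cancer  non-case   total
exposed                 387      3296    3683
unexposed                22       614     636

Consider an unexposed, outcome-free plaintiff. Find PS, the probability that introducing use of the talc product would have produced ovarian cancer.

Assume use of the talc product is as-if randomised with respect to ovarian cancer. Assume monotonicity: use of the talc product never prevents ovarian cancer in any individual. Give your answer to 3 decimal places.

p₁ = P(outcome | exposed) = 387/3683 = 0.10508
p₀ = P(outcome | unexposed) = 22/636 = 0.034591
Under exogeneity and monotonicity, PS = (p₁ − p₀)/(1 − p₀).
PS = (0.10508 − 0.034591) / 0.96541 ≈ 0.0730

PS ≈ 0.073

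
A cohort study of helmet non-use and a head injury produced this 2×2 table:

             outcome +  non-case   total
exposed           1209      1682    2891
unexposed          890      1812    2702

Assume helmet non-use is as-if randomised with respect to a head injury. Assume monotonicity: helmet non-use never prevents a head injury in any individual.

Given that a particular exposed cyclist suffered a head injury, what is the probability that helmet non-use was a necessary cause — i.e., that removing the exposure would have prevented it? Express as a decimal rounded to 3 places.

p₁ = P(outcome | exposed) = 1209/2891 = 0.41819
p₀ = P(outcome | unexposed) = 890/2702 = 0.32939
Under exogeneity and monotonicity, PN = (p₁ − p₀)/p₁.
PN = (0.41819 − 0.32939) / 0.41819 ≈ 0.2124

PN ≈ 0.212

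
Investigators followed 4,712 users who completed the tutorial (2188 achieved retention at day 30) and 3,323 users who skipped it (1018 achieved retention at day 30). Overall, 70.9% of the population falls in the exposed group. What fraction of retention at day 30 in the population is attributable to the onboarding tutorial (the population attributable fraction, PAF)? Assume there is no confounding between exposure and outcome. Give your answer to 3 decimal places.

p₁ = P(outcome | exposed) = 2188/4712 = 0.46435
p₀ = P(outcome | unexposed) = 1018/3323 = 0.30635
Overall risk P(Y=1) = π·p₁ + (1−π)·p₀ = 0.709×0.46435 + 0.291×0.30635 = 0.41837.
Under exogeneity, PAF = [P(Y=1) − p₀] / P(Y=1).
PAF = (0.41837 − 0.30635) / 0.41837 ≈ 0.2678

PAF ≈ 0.268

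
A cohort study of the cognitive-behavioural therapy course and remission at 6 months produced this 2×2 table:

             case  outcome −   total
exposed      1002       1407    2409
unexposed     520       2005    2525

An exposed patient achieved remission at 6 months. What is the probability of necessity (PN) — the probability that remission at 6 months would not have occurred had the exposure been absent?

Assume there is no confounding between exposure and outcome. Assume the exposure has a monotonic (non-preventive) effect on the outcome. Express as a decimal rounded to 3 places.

p₁ = P(outcome | exposed) = 1002/2409 = 0.41594
p₀ = P(outcome | unexposed) = 520/2525 = 0.20594
Under exogeneity and monotonicity, PN = (p₁ − p₀) / p₁.
PN = (0.41594 − 0.20594) / 0.41594 = 0.21 / 0.41594 ≈ 0.5049

PN ≈ 0.505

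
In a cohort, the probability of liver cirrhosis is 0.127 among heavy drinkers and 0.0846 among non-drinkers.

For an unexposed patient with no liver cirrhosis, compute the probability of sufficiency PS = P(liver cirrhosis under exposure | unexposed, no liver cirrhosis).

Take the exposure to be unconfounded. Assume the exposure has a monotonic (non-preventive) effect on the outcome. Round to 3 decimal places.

PS ≈ 0.046

Let p₁ = 0.127, p₀ = 0.0846.
Under exogeneity and monotonicity, PS = (p₁ − p₀) / (1 − p₀).
PS = (0.127 − 0.0846) / (1 − 0.0846) = 0.0424 / 0.9154 ≈ 0.0463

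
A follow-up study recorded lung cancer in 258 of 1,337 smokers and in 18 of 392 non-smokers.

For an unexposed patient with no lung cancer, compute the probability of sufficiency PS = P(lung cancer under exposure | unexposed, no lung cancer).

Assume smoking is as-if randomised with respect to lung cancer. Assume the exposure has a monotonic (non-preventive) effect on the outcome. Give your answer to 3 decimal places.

p₁ = P(outcome | exposed) = 258/1337 = 0.19297
p₀ = P(outcome | unexposed) = 18/392 = 0.045918
Under exogeneity and monotonicity, PS = (p₁ − p₀) / (1 − p₀).
PS = (0.19297 − 0.045918) / (1 − 0.045918) = 0.14705 / 0.95408 ≈ 0.1541

PS ≈ 0.154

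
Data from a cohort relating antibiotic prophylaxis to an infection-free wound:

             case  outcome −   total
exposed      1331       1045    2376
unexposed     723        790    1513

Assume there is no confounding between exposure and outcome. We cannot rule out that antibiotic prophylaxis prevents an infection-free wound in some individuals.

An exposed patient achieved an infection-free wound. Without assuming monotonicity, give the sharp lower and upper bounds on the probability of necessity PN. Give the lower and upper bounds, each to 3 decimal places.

0.147 ≤ PN ≤ 0.932

p₁ = P(outcome | exposed) = 1331/2376 = 0.56019
p₀ = P(outcome | unexposed) = 723/1513 = 0.47786
Under exogeneity alone the bounds on PN are max{0,(p₁−p₀)/p₁} ≤ PN ≤ min{1,(1−p₀)/p₁}.
  lower = (p₁ − p₀)/p₁ = 0.082327 / 0.56019 ≈ 0.1470
  upper = min{1, (1 − p₀)/p₁} = 0.52214 / 0.56019 ≈ 0.9321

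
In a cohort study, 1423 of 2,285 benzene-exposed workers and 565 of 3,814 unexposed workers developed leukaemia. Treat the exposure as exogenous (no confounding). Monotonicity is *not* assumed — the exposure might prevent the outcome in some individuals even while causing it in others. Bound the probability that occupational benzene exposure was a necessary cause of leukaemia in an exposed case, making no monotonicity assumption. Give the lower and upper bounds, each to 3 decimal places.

0.762 ≤ PN ≤ 1.000

p₁ = P(outcome | exposed) = 1423/2285 = 0.62276
p₀ = P(outcome | unexposed) = 565/3814 = 0.14814
Under exogeneity alone the bounds on PN are max{0,(p₁−p₀)/p₁} ≤ PN ≤ min{1,(1−p₀)/p₁}.
  lower = (p₁ − p₀)/p₁ = 0.47462 / 0.62276 ≈ 0.7621
  upper = min{1, (1 − p₀)/p₁} = 0.85186 / 0.62276 ≈ 1.3679 → capped at 1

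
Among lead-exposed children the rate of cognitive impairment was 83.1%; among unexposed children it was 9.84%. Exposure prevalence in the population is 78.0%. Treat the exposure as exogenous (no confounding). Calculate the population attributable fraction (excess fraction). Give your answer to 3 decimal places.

p₁ = 0.831, p₀ = 0.0984.
Overall risk P(Y=1) = π·p₁ + (1−π)·p₀ = 0.78×0.831 + 0.22×0.0984 = 0.66983.
Under exogeneity, PAF = [P(Y=1) − p₀] / P(Y=1).
PAF = (0.66983 − 0.0984) / 0.66983 ≈ 0.8531

PAF ≈ 0.853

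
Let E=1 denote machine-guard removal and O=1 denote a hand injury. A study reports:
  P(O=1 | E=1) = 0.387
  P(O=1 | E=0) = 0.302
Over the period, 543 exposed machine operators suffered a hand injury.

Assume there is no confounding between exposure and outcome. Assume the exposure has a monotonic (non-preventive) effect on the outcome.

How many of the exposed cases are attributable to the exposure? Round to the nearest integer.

Let p₁ = 0.387, p₀ = 0.302.
PN = (p₁ − p₀)/p₁ = (0.387 − 0.302) / 0.387 ≈ 0.21964.
Attributable cases ≈ PN × (exposed cases) = 0.21964 × 543 ≈ 119.26.

about 119 cases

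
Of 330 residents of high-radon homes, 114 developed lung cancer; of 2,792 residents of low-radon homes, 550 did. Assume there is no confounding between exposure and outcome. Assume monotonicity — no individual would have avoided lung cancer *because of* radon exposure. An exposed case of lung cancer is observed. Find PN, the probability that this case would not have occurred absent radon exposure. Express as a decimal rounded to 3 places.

PN ≈ 0.430

p₁ = P(outcome | exposed) = 114/330 = 0.34545
p₀ = P(outcome | unexposed) = 550/2792 = 0.19699
Under exogeneity and monotonicity, PN = (p₁ − p₀) / p₁.
PN = (0.34545 − 0.19699) / 0.34545 = 0.14846 / 0.34545 ≈ 0.4298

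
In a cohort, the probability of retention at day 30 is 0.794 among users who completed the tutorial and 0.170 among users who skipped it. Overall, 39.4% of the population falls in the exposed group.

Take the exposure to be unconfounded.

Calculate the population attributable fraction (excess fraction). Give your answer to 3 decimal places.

Let p₁ = 0.794, p₀ = 0.17.
Overall risk P(Y=1) = π·p₁ + (1−π)·p₀ = 0.394×0.794 + 0.606×0.17 = 0.41586.
Under exogeneity, PAF = [P(Y=1) − p₀] / P(Y=1).
PAF = (0.41586 − 0.17) / 0.41586 ≈ 0.5912

PAF ≈ 0.591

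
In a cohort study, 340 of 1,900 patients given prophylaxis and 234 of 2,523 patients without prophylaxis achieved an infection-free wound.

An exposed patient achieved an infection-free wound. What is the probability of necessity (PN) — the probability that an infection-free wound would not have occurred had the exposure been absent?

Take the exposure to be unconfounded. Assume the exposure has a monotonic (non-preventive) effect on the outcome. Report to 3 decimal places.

p₁ = P(outcome | exposed) = 340/1900 = 0.17895
p₀ = P(outcome | unexposed) = 234/2523 = 0.092747
Under exogeneity and monotonicity, PN = (p₁ − p₀) / p₁.
PN = (0.17895 − 0.092747) / 0.17895 = 0.086201 / 0.17895 ≈ 0.4817

PN ≈ 0.482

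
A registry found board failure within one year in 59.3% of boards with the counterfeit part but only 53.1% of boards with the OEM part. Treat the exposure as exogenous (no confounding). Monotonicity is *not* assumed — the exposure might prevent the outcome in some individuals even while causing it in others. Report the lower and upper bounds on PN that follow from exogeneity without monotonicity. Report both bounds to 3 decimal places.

0.105 ≤ PN ≤ 0.791

p₁ = 0.593, p₀ = 0.531.
Under exogeneity alone the bounds on PN are max{0,(p₁−p₀)/p₁} ≤ PN ≤ min{1,(1−p₀)/p₁}.
  lower = (p₁ − p₀)/p₁ = 0.062 / 0.593 ≈ 0.1046
  upper = min{1, (1 − p₀)/p₁} = 0.469 / 0.593 ≈ 0.7909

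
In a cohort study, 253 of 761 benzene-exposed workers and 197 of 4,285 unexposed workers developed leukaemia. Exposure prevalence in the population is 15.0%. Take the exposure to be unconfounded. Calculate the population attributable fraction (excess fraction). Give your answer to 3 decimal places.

PAF ≈ 0.483

p₁ = P(outcome | exposed) = 253/761 = 0.33246
p₀ = P(outcome | unexposed) = 197/4285 = 0.045974
Overall risk P(Y=1) = π·p₁ + (1−π)·p₀ = 0.15×0.33246 + 0.85×0.045974 = 0.088947.
Under exogeneity, PAF = [P(Y=1) − p₀] / P(Y=1).
PAF = (0.088947 − 0.045974) / 0.088947 ≈ 0.4831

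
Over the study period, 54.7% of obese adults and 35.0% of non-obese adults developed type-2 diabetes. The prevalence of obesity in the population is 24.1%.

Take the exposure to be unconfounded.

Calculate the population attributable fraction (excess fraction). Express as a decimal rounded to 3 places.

PAF ≈ 0.119

p₁ = 0.547, p₀ = 0.35.
Overall risk P(Y=1) = π·p₁ + (1−π)·p₀ = 0.241×0.547 + 0.759×0.35 = 0.39748.
Under exogeneity, PAF = [P(Y=1) − p₀] / P(Y=1).
PAF = (0.39748 − 0.35) / 0.39748 ≈ 0.1194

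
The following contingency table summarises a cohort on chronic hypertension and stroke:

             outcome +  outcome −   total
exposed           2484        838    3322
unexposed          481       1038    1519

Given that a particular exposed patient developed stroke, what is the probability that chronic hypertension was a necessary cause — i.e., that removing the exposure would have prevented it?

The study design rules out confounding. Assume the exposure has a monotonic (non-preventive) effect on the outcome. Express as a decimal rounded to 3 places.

p₁ = P(outcome | exposed) = 2484/3322 = 0.74774
p₀ = P(outcome | unexposed) = 481/1519 = 0.31666
Under exogeneity and monotonicity, PN = (p₁ − p₀) / p₁.
PN = (0.74774 − 0.31666) / 0.74774 = 0.43109 / 0.74774 ≈ 0.5765

PN ≈ 0.577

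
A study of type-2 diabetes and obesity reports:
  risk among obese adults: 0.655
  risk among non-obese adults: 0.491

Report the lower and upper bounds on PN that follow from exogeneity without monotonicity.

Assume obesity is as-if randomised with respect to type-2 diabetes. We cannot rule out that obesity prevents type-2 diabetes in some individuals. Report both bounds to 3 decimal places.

0.250 ≤ PN ≤ 0.777

Let p₁ = 0.655, p₀ = 0.491.
Under exogeneity alone the bounds on PN are max{0,(p₁−p₀)/p₁} ≤ PN ≤ min{1,(1−p₀)/p₁}.
  lower = (p₁ − p₀)/p₁ = 0.164 / 0.655 ≈ 0.2504
  upper = min{1, (1 − p₀)/p₁} = 0.509 / 0.655 ≈ 0.7771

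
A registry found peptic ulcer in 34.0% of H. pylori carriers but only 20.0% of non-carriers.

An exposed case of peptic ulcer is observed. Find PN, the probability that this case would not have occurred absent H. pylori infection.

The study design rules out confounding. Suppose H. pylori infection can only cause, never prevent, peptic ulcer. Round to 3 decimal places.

p₁ = 0.34, p₀ = 0.2.
Under exogeneity and monotonicity, PN = (p₁ − p₀) / p₁.
PN = (0.34 − 0.2) / 0.34 = 0.14 / 0.34 ≈ 0.4118

PN ≈ 0.412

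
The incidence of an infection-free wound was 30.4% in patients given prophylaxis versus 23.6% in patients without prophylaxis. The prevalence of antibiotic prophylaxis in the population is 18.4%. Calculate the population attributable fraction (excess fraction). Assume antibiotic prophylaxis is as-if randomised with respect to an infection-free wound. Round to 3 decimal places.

PAF ≈ 0.050

p₁ = 0.304, p₀ = 0.236.
Overall risk P(Y=1) = π·p₁ + (1−π)·p₀ = 0.184×0.304 + 0.816×0.236 = 0.24851.
Under exogeneity, PAF = [P(Y=1) − p₀] / P(Y=1).
PAF = (0.24851 − 0.236) / 0.24851 ≈ 0.0503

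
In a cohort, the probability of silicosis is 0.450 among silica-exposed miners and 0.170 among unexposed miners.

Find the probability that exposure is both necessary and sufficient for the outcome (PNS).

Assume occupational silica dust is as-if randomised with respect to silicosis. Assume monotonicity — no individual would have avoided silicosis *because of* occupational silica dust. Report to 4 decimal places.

Let p₁ = 0.45, p₀ = 0.17.
Under exogeneity and monotonicity, PNS = p₁ − p₀.
PNS = 0.45 − 0.17 = 0.28

PNS ≈ 0.2800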